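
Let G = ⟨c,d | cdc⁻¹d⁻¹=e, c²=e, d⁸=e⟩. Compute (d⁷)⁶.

Compute successive powers of (d⁷), reducing at each step:
  (d⁷)²: (d⁷) · d⁷ = d⁶
  (d⁷)³: (d⁶) · d⁷ = d⁵
  (d⁷)⁴: (d⁵) · d⁷ = d⁴
  (d⁷)⁵: (d⁴) · d⁷ = d³
  (d⁷)⁶: (d³) · d⁷ = d²

Answer: d²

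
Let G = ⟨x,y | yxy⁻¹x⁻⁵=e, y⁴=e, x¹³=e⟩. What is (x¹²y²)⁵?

Compute successive powers of (x¹²y²), reducing at each step:
  (x¹²y²)²: (x¹²y²) · x¹² = y²;   (y²) · y² = e
  (x¹²y²)³: e · x¹² = x¹²;   (x¹²) · y² = x¹²y²
  (x¹²y²)⁴: (x¹²y²) · x¹² = y²;   (y²) · y² = e
  (x¹²y²)⁵: e · x¹² = x¹²;   (x¹²) · y² = x¹²y²

Answer: x¹²y²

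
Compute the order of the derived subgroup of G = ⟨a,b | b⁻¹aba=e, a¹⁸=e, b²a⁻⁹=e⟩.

G' = [G, G] is generated by all commutators. The generator-pair commutators are: [a, b] = a².
The subgroup they normally generate is {e, a², a⁴, a⁶, a⁸, a¹⁰, a¹², a¹⁴, a¹⁶}, of order 9.
Check: |G/G'| = 36/9 = 4 is the order of the abelianisation.

Answer: 9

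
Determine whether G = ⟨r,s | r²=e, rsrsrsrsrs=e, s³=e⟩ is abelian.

r·s = rs but s·r = sr, so r·s ≠ s·r and G is not abelian.

Answer: No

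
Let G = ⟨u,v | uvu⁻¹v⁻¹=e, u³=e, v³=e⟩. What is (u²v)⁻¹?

The order of (u²v) is 3 (smallest k with (u²v)ᵏ = e), so (u²v)⁻¹ = (u²v)² = uv².
Check: (u²v) · (uv²) → (u²v) · u = v;   v · v² = e, giving e as required.

Answer: uv²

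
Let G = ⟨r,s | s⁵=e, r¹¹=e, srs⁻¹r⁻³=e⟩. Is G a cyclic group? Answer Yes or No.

Every cyclic group is abelian. But r·s = rs while s·r = r³s, so r·s ≠ s·r and G is not abelian. Hence G is not cyclic.

Answer: No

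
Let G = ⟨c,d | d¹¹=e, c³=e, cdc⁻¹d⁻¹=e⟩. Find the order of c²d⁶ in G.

Compute successive powers until reaching e:
  (c²d⁶)¹ = c²d⁶, (c²d⁶)² = cd, (c²d⁶)³ = d⁷, (c²d⁶)⁴ = c²d², (c²d⁶)⁵ = cd⁸, (c²d⁶)⁶ = d³, (c²d⁶)⁷ = c²d⁹, (c²d⁶)⁸ = cd⁴, (c²d⁶)⁹ = d¹⁰, (c²d⁶)¹⁰ = c²d⁵, (c²d⁶)¹¹ = c, (c²d⁶)¹² = d⁶, (c²d⁶)¹³ = c²d, (c²d⁶)¹⁴ = cd⁷, (c²d⁶)¹⁵ = d², (c²d⁶)¹⁶ = c²d⁸, (c²d⁶)¹⁷ = cd³, (c²d⁶)¹⁸ = d⁹, (c²d⁶)¹⁹ = c²d⁴, (c²d⁶)²⁰ = cd¹⁰, (c²d⁶)²¹ = d⁵, (c²d⁶)²² = c², (c²d⁶)²³ = cd⁶, (c²d⁶)²⁴ = d, (c²d⁶)²⁵ = c²d⁷, (c²d⁶)²⁶ = cd², (c²d⁶)²⁷ = d⁸, (c²d⁶)²⁸ = c²d³, (c²d⁶)²⁹ = cd⁹, (c²d⁶)³⁰ = d⁴, (c²d⁶)³¹ = c²d¹⁰, (c²d⁶)³² = cd⁵, (c²d⁶)³³ = e.
The smallest positive k with (c²d⁶)ᵏ = e is 33.

Answer: 33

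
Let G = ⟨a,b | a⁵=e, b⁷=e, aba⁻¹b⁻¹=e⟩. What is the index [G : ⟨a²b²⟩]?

First find ord(a²b²) by computing successive powers:
  (a²b²)¹ = a²b², (a²b²)² = a⁴b⁴, (a²b²)³ = ab⁶, (a²b²)⁴ = a³b, (a²b²)⁵ = b³, (a²b²)⁶ = a²b⁵, (a²b²)⁷ = a⁴, (a²b²)⁸ = ab², (a²b²)⁹ = a³b⁴, (a²b²)¹⁰ = b⁶, (a²b²)¹¹ = a²b, (a²b²)¹² = a⁴b³, (a²b²)¹³ = ab⁵, (a²b²)¹⁴ = a³, (a²b²)¹⁵ = b², (a²b²)¹⁶ = a²b⁴, (a²b²)¹⁷ = a⁴b⁶, (a²b²)¹⁸ = ab, (a²b²)¹⁹ = a³b³, (a²b²)²⁰ = b⁵, (a²b²)²¹ = a², (a²b²)²² = a⁴b², (a²b²)²³ = ab⁴, (a²b²)²⁴ = a³b⁶, (a²b²)²⁵ = b, (a²b²)²⁶ = a²b³, (a²b²)²⁷ = a⁴b⁵, (a²b²)²⁸ = a, (a²b²)²⁹ = a³b², (a²b²)³⁰ = b⁴, (a²b²)³¹ = a²b⁶, (a²b²)³² = a⁴b, (a²b²)³³ = ab³, (a²b²)³⁴ = a³b⁵, (a²b²)³⁵ = e.
So |⟨a²b²⟩| = ord(a²b²) = 35. With |G| = 35, by Lagrange [G : ⟨a²b²⟩] = 35/35 = 1.

Answer: 1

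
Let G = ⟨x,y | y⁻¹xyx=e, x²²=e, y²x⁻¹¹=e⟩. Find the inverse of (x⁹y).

The order of (x⁹y) is 4 (smallest k with (x⁹y)ᵏ = e), so (x⁹y)⁻¹ = (x⁹y)³ = x⁹y⁻¹.
Check: (x⁹y) · (x⁹y⁻¹) → (x⁹y) · x⁹ = y;   y · y⁻¹ = e, giving e as required.

Answer: x⁹y⁻¹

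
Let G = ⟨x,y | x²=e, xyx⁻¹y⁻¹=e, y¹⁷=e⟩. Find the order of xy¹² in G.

Compute successive powers until reaching e:
  (xy¹²)¹ = xy¹², (xy¹²)² = y⁷, (xy¹²)³ = xy², (xy¹²)⁴ = y¹⁴, (xy¹²)⁵ = xy⁹, (xy¹²)⁶ = y⁴, (xy¹²)⁷ = xy¹⁶, (xy¹²)⁸ = y¹¹, (xy¹²)⁹ = xy⁶, (xy¹²)¹⁰ = y, (xy¹²)¹¹ = xy¹³, (xy¹²)¹² = y⁸, (xy¹²)¹³ = xy³, (xy¹²)¹⁴ = y¹⁵, (xy¹²)¹⁵ = xy¹⁰, (xy¹²)¹⁶ = y⁵, (xy¹²)¹⁷ = x, (xy¹²)¹⁸ = y¹², (xy¹²)¹⁹ = xy⁷, (xy¹²)²⁰ = y², (xy¹²)²¹ = xy¹⁴, (xy¹²)²² = y⁹, (xy¹²)²³ = xy⁴, (xy¹²)²⁴ = y¹⁶, (xy¹²)²⁵ = xy¹¹, (xy¹²)²⁶ = y⁶, (xy¹²)²⁷ = xy, (xy¹²)²⁸ = y¹³, (xy¹²)²⁹ = xy⁸, (xy¹²)³⁰ = y³, (xy¹²)³¹ = xy¹⁵, (xy¹²)³² = y¹⁰, (xy¹²)³³ = xy⁵, (xy¹²)³⁴ = e.
The smallest positive k with (xy¹²)ᵏ = e is 34.

Answer: 34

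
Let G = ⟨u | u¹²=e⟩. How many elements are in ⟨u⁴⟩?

|⟨u⁴⟩| equals the order of u⁴. Compute successive powers until reaching e:
  (u⁴)¹ = u⁴, (u⁴)² = u⁸, (u⁴)³ = e.
The smallest positive k with (u⁴)ᵏ = e is 3, so |⟨u⁴⟩| = 3.

Answer: 3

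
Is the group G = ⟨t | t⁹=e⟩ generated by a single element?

|G| = 9. The element t has order 9 (its powers give 9 distinct elements), so ⟨t⟩ = G and G is cyclic.

Answer: Yes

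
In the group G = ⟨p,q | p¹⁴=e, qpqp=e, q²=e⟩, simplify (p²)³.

Compute successive powers of (p²), reducing at each step:
  (p²)²: (p²) · p² = p⁴
  (p²)³: (p⁴) · p² = p⁶

Answer: p⁶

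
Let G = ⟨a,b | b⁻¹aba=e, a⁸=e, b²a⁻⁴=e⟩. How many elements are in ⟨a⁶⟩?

|⟨a⁶⟩| equals the order of a⁶. Compute successive powers until reaching e:
  (a⁶)¹ = a⁶, (a⁶)² = a⁴, (a⁶)³ = a², (a⁶)⁴ = e.
The smallest positive k with (a⁶)ᵏ = e is 4, so |⟨a⁶⟩| = 4.

Answer: 4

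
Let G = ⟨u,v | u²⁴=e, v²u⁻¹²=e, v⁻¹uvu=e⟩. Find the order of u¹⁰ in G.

Compute successive powers until reaching e:
  (u¹⁰)¹ = u¹⁰, (u¹⁰)² = u²⁰, (u¹⁰)³ = u⁶, (u¹⁰)⁴ = u¹⁶, (u¹⁰)⁵ = u², (u¹⁰)⁶ = u¹², (u¹⁰)⁷ = u²², (u¹⁰)⁸ = u⁸, (u¹⁰)⁹ = u¹⁸, (u¹⁰)¹⁰ = u⁴, (u¹⁰)¹¹ = u¹⁴, (u¹⁰)¹² = e.
The smallest positive k with (u¹⁰)ᵏ = e is 12.

Answer: 12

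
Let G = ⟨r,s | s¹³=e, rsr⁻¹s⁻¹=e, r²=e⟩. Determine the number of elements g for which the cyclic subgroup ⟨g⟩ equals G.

G is cyclic of order 26. An element generates G iff its order is 26, and a cyclic group of order 26 has exactly φ(26) = 12 such elements.

Answer: 12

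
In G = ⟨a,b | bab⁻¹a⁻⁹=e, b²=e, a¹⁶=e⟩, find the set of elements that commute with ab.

⟨ab⟩ ⊆ C_G(ab) since powers of ab commute with ab; so |C_G(ab)| ≥ |⟨ab⟩| = 16.
By orbit–stabilizer, |C_G(ab)| = |G| / |conj. class of ab| = 32 / 2 = 16.
The 16 elements commuting with ab are {e, a², a⁴, a⁶, a⁸, a¹⁰, a¹², a¹⁴, a⁹b, ab, a¹¹b, a³b, a¹³b, a⁵b, a¹⁵b, a⁷b}.

Answer: {e, a², a⁴, a⁶, a⁸, a¹⁰, a¹², a¹⁴, a⁹b, ab, a¹¹b, a³b, a¹³b, a⁵b, a¹⁵b, a⁷b}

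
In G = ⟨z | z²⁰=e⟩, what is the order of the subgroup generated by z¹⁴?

|⟨z¹⁴⟩| equals the order of z¹⁴. Compute successive powers until reaching e:
  (z¹⁴)¹ = z¹⁴, (z¹⁴)² = z⁸, (z¹⁴)³ = z², (z¹⁴)⁴ = z¹⁶, (z¹⁴)⁵ = z¹⁰, (z¹⁴)⁶ = z⁴, (z¹⁴)⁷ = z¹⁸, (z¹⁴)⁸ = z¹², (z¹⁴)⁹ = z⁶, (z¹⁴)¹⁰ = e.
The smallest positive k with (z¹⁴)ᵏ = e is 10, so |⟨z¹⁴⟩| = 10.

Answer: 10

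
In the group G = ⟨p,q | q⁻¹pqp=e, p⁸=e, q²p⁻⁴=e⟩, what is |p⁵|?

Compute successive powers until reaching e:
  (p⁵)¹ = p⁵, (p⁵)² = p², (p⁵)³ = p⁷, (p⁵)⁴ = p⁴, (p⁵)⁵ = p, (p⁵)⁶ = p⁶, (p⁵)⁷ = p³, (p⁵)⁸ = e.
The smallest positive k with (p⁵)ᵏ = e is 8.

Answer: 8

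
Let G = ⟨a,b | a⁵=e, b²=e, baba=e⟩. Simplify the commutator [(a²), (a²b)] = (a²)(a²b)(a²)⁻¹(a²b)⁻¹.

[(a²), (a²b)] = (a²)·(a²b)·(a²)⁻¹·(a²b)⁻¹.
  (a²) · (a²b) = a⁴b
  (a⁴b) · (a³) = ab
  (ab) · (a²b) = a⁴

Answer: a⁴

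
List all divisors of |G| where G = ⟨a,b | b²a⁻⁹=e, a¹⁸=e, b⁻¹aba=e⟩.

|G| = 36 = 2² · 3². By Lagrange's theorem the order of any subgroup divides 36; the divisors of 36 are 1, 2, 3, 4, 6, 9, 12, 18, 36.

Answer: 1, 2, 3, 4, 6, 9, 12, 18, 36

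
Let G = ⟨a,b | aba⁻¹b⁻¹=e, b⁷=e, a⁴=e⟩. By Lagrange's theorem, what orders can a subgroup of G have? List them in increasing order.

|G| = 28 = 2² · 7. By Lagrange's theorem the order of any subgroup divides 28; the divisors of 28 are 1, 2, 4, 7, 14, 28.

Answer: 1, 2, 4, 7, 14, 28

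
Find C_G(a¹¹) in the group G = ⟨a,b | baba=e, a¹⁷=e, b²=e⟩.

⟨a¹¹⟩ ⊆ C_G(a¹¹) since powers of a¹¹ commute with a¹¹; so |C_G(a¹¹)| ≥ |⟨a¹¹⟩| = 17.
By orbit–stabilizer, |C_G(a¹¹)| = |G| / |conj. class of a¹¹| = 34 / 2 = 17.
The 17 elements commuting with a¹¹ are {e, a, a², a³, a⁴, a⁵, a⁶, a⁷, a⁸, a⁹, a¹⁰, a¹¹, a¹², a¹³, a¹⁴, a¹⁵, a¹⁶}.

Answer: {e, a, a², a³, a⁴, a⁵, a⁶, a⁷, a⁸, a⁹, a¹⁰, a¹¹, a¹², a¹³, a¹⁴, a¹⁵, a¹⁶}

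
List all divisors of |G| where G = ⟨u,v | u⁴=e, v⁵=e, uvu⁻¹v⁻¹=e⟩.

|G| = 20 = 2² · 5. By Lagrange's theorem the order of any subgroup divides 20; the divisors of 20 are 1, 2, 4, 5, 10, 20.

Answer: 1, 2, 4, 5, 10, 20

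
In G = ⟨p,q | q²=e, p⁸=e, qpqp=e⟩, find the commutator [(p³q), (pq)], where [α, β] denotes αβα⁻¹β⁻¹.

[(p³q), (pq)] = (p³q)·(pq)·(p³q)⁻¹·(pq)⁻¹.
  (p³q) · (pq) = p²
  (p²) · (p³q) = p⁵q
  (p⁵q) · (pq) = p⁴

Answer: p⁴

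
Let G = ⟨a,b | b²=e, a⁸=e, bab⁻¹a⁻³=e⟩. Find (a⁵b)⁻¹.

The order of (a⁵b) is 4 (smallest k with (a⁵b)ᵏ = e), so (a⁵b)⁻¹ = (a⁵b)³ = ab.
Check: (a⁵b) · (ab) → (a⁵b) · a = b;   b · b = e, giving e as required.

Answer: ab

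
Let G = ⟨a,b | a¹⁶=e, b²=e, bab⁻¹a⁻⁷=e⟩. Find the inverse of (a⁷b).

The order of (a⁷b) is 4 (smallest k with (a⁷b)ᵏ = e), so (a⁷b)⁻¹ = (a⁷b)³ = a¹⁵b.
Check: (a⁷b) · (a¹⁵b) → (a⁷b) · a¹⁵ = b;   b · b = e, giving e as required.

Answer: a¹⁵b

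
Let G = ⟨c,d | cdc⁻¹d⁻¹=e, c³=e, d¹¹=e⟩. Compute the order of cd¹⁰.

Compute successive powers until reaching e:
  (cd¹⁰)¹ = cd¹⁰, (cd¹⁰)² = c²d⁹, (cd¹⁰)³ = d⁸, (cd¹⁰)⁴ = cd⁷, (cd¹⁰)⁵ = c²d⁶, (cd¹⁰)⁶ = d⁵, (cd¹⁰)⁷ = cd⁴, (cd¹⁰)⁸ = c²d³, (cd¹⁰)⁹ = d², (cd¹⁰)¹⁰ = cd, (cd¹⁰)¹¹ = c², (cd¹⁰)¹² = d¹⁰, (cd¹⁰)¹³ = cd⁹, (cd¹⁰)¹⁴ = c²d⁸, (cd¹⁰)¹⁵ = d⁷, (cd¹⁰)¹⁶ = cd⁶, (cd¹⁰)¹⁷ = c²d⁵, (cd¹⁰)¹⁸ = d⁴, (cd¹⁰)¹⁹ = cd³, (cd¹⁰)²⁰ = c²d², (cd¹⁰)²¹ = d, (cd¹⁰)²² = c, (cd¹⁰)²³ = c²d¹⁰, (cd¹⁰)²⁴ = d⁹, (cd¹⁰)²⁵ = cd⁸, (cd¹⁰)²⁶ = c²d⁷, (cd¹⁰)²⁷ = d⁶, (cd¹⁰)²⁸ = cd⁵, (cd¹⁰)²⁹ = c²d⁴, (cd¹⁰)³⁰ = d³, (cd¹⁰)³¹ = cd², (cd¹⁰)³² = c²d, (cd¹⁰)³³ = e.
The smallest positive k with (cd¹⁰)ᵏ = e is 33.

Answer: 33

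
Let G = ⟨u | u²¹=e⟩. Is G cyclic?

|G| = 21. The element u has order 21 (its powers give 21 distinct elements), so ⟨u⟩ = G and G is cyclic.

Answer: Yes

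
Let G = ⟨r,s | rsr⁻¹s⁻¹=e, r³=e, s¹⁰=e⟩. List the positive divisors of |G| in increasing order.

|G| = 30 = 2 · 3 · 5. By Lagrange's theorem the order of any subgroup divides 30; the divisors of 30 are 1, 2, 3, 5, 6, 10, 15, 30.

Answer: 1, 2, 3, 5, 6, 10, 15, 30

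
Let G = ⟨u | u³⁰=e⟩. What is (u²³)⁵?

Compute successive powers of (u²³), reducing at each step:
  (u²³)²: (u²³) · u²³ = u¹⁶
  (u²³)³: (u¹⁶) · u²³ = u⁹
  (u²³)⁴: (u⁹) · u²³ = u²
  (u²³)⁵: (u²) · u²³ = u²⁵

Answer: u²⁵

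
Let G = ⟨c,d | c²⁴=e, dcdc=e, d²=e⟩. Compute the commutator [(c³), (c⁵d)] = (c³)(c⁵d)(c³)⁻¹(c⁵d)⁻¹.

[(c³), (c⁵d)] = (c³)·(c⁵d)·(c³)⁻¹·(c⁵d)⁻¹.
  (c³) · (c⁵d) = c⁸d
  (c⁸d) · (c²¹) = c¹¹d
  (c¹¹d) · (c⁵d) = c⁶

Answer: c⁶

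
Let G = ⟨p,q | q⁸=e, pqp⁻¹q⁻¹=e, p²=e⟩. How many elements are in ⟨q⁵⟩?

|⟨q⁵⟩| equals the order of q⁵. Compute successive powers until reaching e:
  (q⁵)¹ = q⁵, (q⁵)² = q², (q⁵)³ = q⁷, (q⁵)⁴ = q⁴, (q⁵)⁵ = q, (q⁵)⁶ = q⁶, (q⁵)⁷ = q³, (q⁵)⁸ = e.
The smallest positive k with (q⁵)ᵏ = e is 8, so |⟨q⁵⟩| = 8.

Answer: 8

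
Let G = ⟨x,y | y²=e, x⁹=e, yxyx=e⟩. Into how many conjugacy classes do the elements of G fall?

The conjugacy classes (representative and size) are:
  [e] (size 1), [x⁸] (size 2), [x⁷] (size 2), [x⁶] (size 2), [x⁵] (size 2), [x⁴y] (size 9).
Class equation: 1 + 2 + 2 + 2 + 2 + 9 = 18 = |G|. So G has 6 conjugacy classes.

Answer: 6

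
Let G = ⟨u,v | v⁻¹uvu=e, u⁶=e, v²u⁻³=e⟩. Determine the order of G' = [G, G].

G' = [G, G] is generated by all commutators. The generator-pair commutators are: [u, v] = u².
The subgroup they normally generate is {e, u², u⁴}, of order 3.
Check: |G/G'| = 12/3 = 4 is the order of the abelianisation.

Answer: 3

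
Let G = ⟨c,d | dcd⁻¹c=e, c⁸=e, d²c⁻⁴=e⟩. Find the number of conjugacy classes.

The conjugacy classes (representative and size) are:
  [e] (size 1), [c⁷] (size 2), [c²] (size 2), [c⁵] (size 2), [c⁴] (size 1), [c²d⁻¹] (size 4), [c³d] (size 4).
Class equation: 1 + 2 + 2 + 2 + 1 + 4 + 4 = 16 = |G|. So G has 7 conjugacy classes.

Answer: 7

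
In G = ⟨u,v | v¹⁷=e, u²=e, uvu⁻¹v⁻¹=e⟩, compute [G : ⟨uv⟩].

First find ord(uv) by computing successive powers:
  (uv)¹ = uv, (uv)² = v², (uv)³ = uv³, (uv)⁴ = v⁴, (uv)⁵ = uv⁵, (uv)⁶ = v⁶, (uv)⁷ = uv⁷, (uv)⁸ = v⁸, (uv)⁹ = uv⁹, (uv)¹⁰ = v¹⁰, (uv)¹¹ = uv¹¹, (uv)¹² = v¹², (uv)¹³ = uv¹³, (uv)¹⁴ = v¹⁴, (uv)¹⁵ = uv¹⁵, (uv)¹⁶ = v¹⁶, (uv)¹⁷ = u, (uv)¹⁸ = v, (uv)¹⁹ = uv², (uv)²⁰ = v³, (uv)²¹ = uv⁴, (uv)²² = v⁵, (uv)²³ = uv⁶, (uv)²⁴ = v⁷, (uv)²⁵ = uv⁸, (uv)²⁶ = v⁹, (uv)²⁷ = uv¹⁰, (uv)²⁸ = v¹¹, (uv)²⁹ = uv¹², (uv)³⁰ = v¹³, (uv)³¹ = uv¹⁴, (uv)³² = v¹⁵, (uv)³³ = uv¹⁶, (uv)³⁴ = e.
So |⟨uv⟩| = ord(uv) = 34. With |G| = 34, by Lagrange [G : ⟨uv⟩] = 34/34 = 1.

Answer: 1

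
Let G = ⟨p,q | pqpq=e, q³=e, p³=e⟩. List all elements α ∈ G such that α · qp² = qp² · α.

⟨qp²⟩ ⊆ C_G(qp²) since powers of qp² commute with qp²; so |C_G(qp²)| ≥ |⟨qp²⟩| = 3.
By orbit–stabilizer, |C_G(qp²)| = |G| / |conj. class of qp²| = 12 / 4 = 3.
The 3 elements commuting with qp² are {e, pq², qp²}.

Answer: {e, pq², qp²}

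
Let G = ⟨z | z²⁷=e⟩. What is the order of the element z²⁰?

Compute successive powers until reaching e:
  (z²⁰)¹ = z²⁰, (z²⁰)² = z¹³, (z²⁰)³ = z⁶, (z²⁰)⁴ = z²⁶, (z²⁰)⁵ = z¹⁹, (z²⁰)⁶ = z¹², (z²⁰)⁷ = z⁵, (z²⁰)⁸ = z²⁵, (z²⁰)⁹ = z¹⁸, (z²⁰)¹⁰ = z¹¹, (z²⁰)¹¹ = z⁴, (z²⁰)¹² = z²⁴, (z²⁰)¹³ = z¹⁷, (z²⁰)¹⁴ = z¹⁰, (z²⁰)¹⁵ = z³, (z²⁰)¹⁶ = z²³, (z²⁰)¹⁷ = z¹⁶, (z²⁰)¹⁸ = z⁹, (z²⁰)¹⁹ = z², (z²⁰)²⁰ = z²², (z²⁰)²¹ = z¹⁵, (z²⁰)²² = z⁸, (z²⁰)²³ = z, (z²⁰)²⁴ = z²¹, (z²⁰)²⁵ = z¹⁴, (z²⁰)²⁶ = z⁷, (z²⁰)²⁷ = e.
The smallest positive k with (z²⁰)ᵏ = e is 27.

Answer: 27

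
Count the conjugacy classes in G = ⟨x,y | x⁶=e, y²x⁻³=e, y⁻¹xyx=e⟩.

The conjugacy classes (representative and size) are:
  [e] (size 1), [x] (size 2), [x²] (size 2), [x³] (size 1), [xy⁻¹] (size 3), [x²y⁻¹] (size 3).
Class equation: 1 + 2 + 2 + 1 + 3 + 3 = 12 = |G|. So G has 6 conjugacy classes.

Answer: 6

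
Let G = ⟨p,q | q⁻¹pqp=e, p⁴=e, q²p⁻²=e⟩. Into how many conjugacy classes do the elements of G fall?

The conjugacy classes (representative and size) are:
  [e] (size 1), [p³] (size 2), [p²] (size 1), [q⁻¹] (size 2), [pq⁻¹] (size 2).
Class equation: 1 + 2 + 1 + 2 + 2 = 8 = |G|. So G has 5 conjugacy classes.

Answer: 5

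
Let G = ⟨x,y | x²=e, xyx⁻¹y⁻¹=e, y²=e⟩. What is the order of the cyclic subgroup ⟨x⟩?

|⟨x⟩| equals the order of x. Compute successive powers until reaching e:
  x¹ = x, x² = e.
The smallest positive k with xᵏ = e is 2, so |⟨x⟩| = 2.

Answer: 2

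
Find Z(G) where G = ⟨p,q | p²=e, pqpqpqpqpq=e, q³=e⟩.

An element z ∈ Z(G) iff z commutes with every generator.
For example e is central: e·p = p = p·e; e·q = q = q·e.
Whereas p ∉ Z(G) since p·q = pq ≠ qp = q·p.
Checking each of the 60 elements this way gives Z(G) = {e}, of order 1.

Answer: {e}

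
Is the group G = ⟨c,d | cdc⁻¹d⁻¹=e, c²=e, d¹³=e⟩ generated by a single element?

|G| = 26. The element cd has order 26 (its powers give 26 distinct elements), so ⟨cd⟩ = G and G is cyclic.

Answer: Yes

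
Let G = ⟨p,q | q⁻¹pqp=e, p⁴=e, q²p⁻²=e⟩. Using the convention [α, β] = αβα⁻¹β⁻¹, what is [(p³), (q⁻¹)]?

[(p³), (q⁻¹)] = (p³)·(q⁻¹)·(p³)⁻¹·(q⁻¹)⁻¹.
  (p³) · (q⁻¹) = pq
  (pq) · p = q
  q · q = p²

Answer: p²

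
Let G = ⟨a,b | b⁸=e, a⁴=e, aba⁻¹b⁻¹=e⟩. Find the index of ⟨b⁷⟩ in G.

First find ord(b⁷) by computing successive powers:
  (b⁷)¹ = b⁷, (b⁷)² = b⁶, (b⁷)³ = b⁵, (b⁷)⁴ = b⁴, (b⁷)⁵ = b³, (b⁷)⁶ = b², (b⁷)⁷ = b, (b⁷)⁸ = e.
So |⟨b⁷⟩| = ord(b⁷) = 8. With |G| = 32, by Lagrange [G : ⟨b⁷⟩] = 32/8 = 4.

Answer: 4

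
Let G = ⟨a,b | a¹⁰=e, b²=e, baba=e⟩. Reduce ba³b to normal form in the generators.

Multiply left to right, reducing at each step:
  b · a³ = a⁷b
  (a⁷b) · b = a⁷

Answer: a⁷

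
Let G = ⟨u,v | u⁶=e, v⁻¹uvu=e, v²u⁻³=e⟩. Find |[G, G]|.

G' = [G, G] is generated by all commutators. The generator-pair commutators are: [u, v] = u².
The subgroup they normally generate is {e, u², u⁴}, of order 3.
Check: |G/G'| = 12/3 = 4 is the order of the abelianisation.

Answer: 3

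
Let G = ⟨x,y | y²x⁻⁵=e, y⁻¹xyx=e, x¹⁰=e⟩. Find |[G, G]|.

G' = [G, G] is generated by all commutators. The generator-pair commutators are: [x, y] = x².
The subgroup they normally generate is {e, x², x⁴, x⁶, x⁸}, of order 5.
Check: |G/G'| = 20/5 = 4 is the order of the abelianisation.

Answer: 5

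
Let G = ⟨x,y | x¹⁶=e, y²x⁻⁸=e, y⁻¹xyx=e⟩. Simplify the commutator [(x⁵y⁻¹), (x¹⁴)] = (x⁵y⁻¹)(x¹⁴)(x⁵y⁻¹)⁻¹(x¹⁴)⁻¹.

[(x⁵y⁻¹), (x¹⁴)] = (x⁵y⁻¹)·(x¹⁴)·(x⁵y⁻¹)⁻¹·(x¹⁴)⁻¹.
  (x⁵y⁻¹) · (x¹⁴) = x⁷y⁻¹
  (x⁷y⁻¹) · (x⁵y) = x²
  (x²) · (x²) = x⁴

Answer: x⁴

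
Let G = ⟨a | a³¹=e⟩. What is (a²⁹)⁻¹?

The order of (a²⁹) is 31 (smallest k with (a²⁹)ᵏ = e), so (a²⁹)⁻¹ = (a²⁹)³⁰ = a².
Check: (a²⁹) · (a²) → (a²⁹) · a² = e, giving e as required.

Answer: a²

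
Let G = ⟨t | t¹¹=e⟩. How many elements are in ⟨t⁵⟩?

|⟨t⁵⟩| equals the order of t⁵. Compute successive powers until reaching e:
  (t⁵)¹ = t⁵, (t⁵)² = t¹⁰, (t⁵)³ = t⁴, (t⁵)⁴ = t⁹, (t⁵)⁵ = t³, (t⁵)⁶ = t⁸, (t⁵)⁷ = t², (t⁵)⁸ = t⁷, (t⁵)⁹ = t, (t⁵)¹⁰ = t⁶, (t⁵)¹¹ = e.
The smallest positive k with (t⁵)ᵏ = e is 11, so |⟨t⁵⟩| = 11.

Answer: 11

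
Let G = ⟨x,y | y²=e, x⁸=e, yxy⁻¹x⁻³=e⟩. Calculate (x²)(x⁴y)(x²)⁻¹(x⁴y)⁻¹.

[(x²), (x⁴y)] = (x²)·(x⁴y)·(x²)⁻¹·(x⁴y)⁻¹.
  (x²) · (x⁴y) = x⁶y
  (x⁶y) · (x⁶) = y
  y · (x⁴y) = x⁴

Answer: x⁴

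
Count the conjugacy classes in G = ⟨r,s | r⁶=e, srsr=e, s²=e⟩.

The conjugacy classes (representative and size) are:
  [e] (size 1), [r⁵] (size 2), [r⁴] (size 2), [r³] (size 1), [s] (size 3), [r³s] (size 3).
Class equation: 1 + 2 + 2 + 1 + 3 + 3 = 12 = |G|. So G has 6 conjugacy classes.

Answer: 6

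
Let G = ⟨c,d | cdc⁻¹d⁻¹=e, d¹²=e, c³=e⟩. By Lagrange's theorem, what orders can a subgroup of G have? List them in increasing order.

|G| = 36 = 2² · 3². By Lagrange's theorem the order of any subgroup divides 36; the divisors of 36 are 1, 2, 3, 4, 6, 9, 12, 18, 36.

Answer: 1, 2, 3, 4, 6, 9, 12, 18, 36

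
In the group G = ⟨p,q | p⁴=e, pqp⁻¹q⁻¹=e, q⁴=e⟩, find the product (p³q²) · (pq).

Compute (p³q²) · (pq) by multiplying left to right and reducing via the relations at each step:
  (p³q²) · p = q²
  (q²) · q = q³

Answer: q³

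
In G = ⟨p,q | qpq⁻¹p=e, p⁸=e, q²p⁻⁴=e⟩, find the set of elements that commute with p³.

⟨p³⟩ ⊆ C_G(p³) since powers of p³ commute with p³; so |C_G(p³)| ≥ |⟨p³⟩| = 8.
By orbit–stabilizer, |C_G(p³)| = |G| / |conj. class of p³| = 16 / 2 = 8.
The 8 elements commuting with p³ are {e, p, p², p³, p⁴, p⁵, p⁶, p⁷}.

Answer: {e, p, p², p³, p⁴, p⁵, p⁶, p⁷}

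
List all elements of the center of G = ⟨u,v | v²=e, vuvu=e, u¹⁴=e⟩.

An element z ∈ Z(G) iff z commutes with every generator.
For example u⁷ is central: (u⁷)·u = u⁸ = u·(u⁷); (u⁷)·v = u⁷v = v·(u⁷).
Whereas u ∉ Z(G) since u·v = uv ≠ u¹³v = v·u.
Checking each of the 28 elements this way gives Z(G) = {e, u⁷}, of order 2.

Answer: {e, u⁷}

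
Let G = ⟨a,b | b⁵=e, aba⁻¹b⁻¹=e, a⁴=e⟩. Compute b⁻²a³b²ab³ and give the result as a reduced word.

Multiply left to right, reducing at each step:
  (b³) · a³ = a³b³
  (a³b³) · b² = a³
  (a³) · a = e
  e · b³ = b³

Answer: b³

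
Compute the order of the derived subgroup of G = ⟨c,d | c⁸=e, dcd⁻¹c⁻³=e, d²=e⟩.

G' = [G, G] is generated by all commutators. The generator-pair commutators are: [c, d] = c⁶.
The subgroup they normally generate is {e, c², c⁴, c⁶}, of order 4.
Check: |G/G'| = 16/4 = 4 is the order of the abelianisation.

Answer: 4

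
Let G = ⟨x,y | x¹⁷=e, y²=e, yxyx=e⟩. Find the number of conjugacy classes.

The conjugacy classes (representative and size) are:
  [e] (size 1), [x¹⁶] (size 2), [x²] (size 2), [x³] (size 2), [x¹³] (size 2), [x¹²] (size 2), [x⁶] (size 2), [x¹⁰] (size 2), [x⁹] (size 2), [x⁷y] (size 17).
Class equation: 1 + 2 + 2 + 2 + 2 + 2 + 2 + 2 + 2 + 17 = 34 = |G|. So G has 10 conjugacy classes.

Answer: 10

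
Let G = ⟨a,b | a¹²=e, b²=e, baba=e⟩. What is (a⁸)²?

Compute successive powers of (a⁸), reducing at each step:
  (a⁸)²: (a⁸) · a⁸ = a⁴

Answer: a⁴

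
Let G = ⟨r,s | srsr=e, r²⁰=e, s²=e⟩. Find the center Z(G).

An element z ∈ Z(G) iff z commutes with every generator.
For example r¹⁰ is central: (r¹⁰)·r = r¹¹ = r·(r¹⁰); (r¹⁰)·s = r¹⁰s = s·(r¹⁰).
Whereas r ∉ Z(G) since r·s = rs ≠ r¹⁹s = s·r.
Checking each of the 40 elements this way gives Z(G) = {e, r¹⁰}, of order 2.

Answer: {e, r¹⁰}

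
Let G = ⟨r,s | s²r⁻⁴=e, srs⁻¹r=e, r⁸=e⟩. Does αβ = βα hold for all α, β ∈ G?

r·s = rs but s·r = r³s⁻¹, so r·s ≠ s·r and G is not abelian.

Answer: No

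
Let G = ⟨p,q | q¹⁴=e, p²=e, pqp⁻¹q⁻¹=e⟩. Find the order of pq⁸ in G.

Compute successive powers until reaching e:
  (pq⁸)¹ = pq⁸, (pq⁸)² = q², (pq⁸)³ = pq¹⁰, (pq⁸)⁴ = q⁴, (pq⁸)⁵ = pq¹², (pq⁸)⁶ = q⁶, (pq⁸)⁷ = p, (pq⁸)⁸ = q⁸, (pq⁸)⁹ = pq², (pq⁸)¹⁰ = q¹⁰, (pq⁸)¹¹ = pq⁴, (pq⁸)¹² = q¹², (pq⁸)¹³ = pq⁶, (pq⁸)¹⁴ = e.
The smallest positive k with (pq⁸)ᵏ = e is 14.

Answer: 14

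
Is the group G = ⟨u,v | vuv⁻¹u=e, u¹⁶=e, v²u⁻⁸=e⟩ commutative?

u·v = uv but v·u = u⁷v⁻¹, so u·v ≠ v·u and G is not abelian.

Answer: No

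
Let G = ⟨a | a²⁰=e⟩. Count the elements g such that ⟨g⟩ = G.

G is cyclic of order 20. An element generates G iff its order is 20, and a cyclic group of order 20 has exactly φ(20) = 8 such elements.

Answer: 8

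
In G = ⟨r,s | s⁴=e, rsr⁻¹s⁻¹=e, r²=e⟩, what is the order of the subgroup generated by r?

|⟨r⟩| equals the order of r. Compute successive powers until reaching e:
  r¹ = r, r² = e.
The smallest positive k with rᵏ = e is 2, so |⟨r⟩| = 2.

Answer: 2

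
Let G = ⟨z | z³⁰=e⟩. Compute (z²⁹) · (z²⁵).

Compute (z²⁹) · (z²⁵) by multiplying left to right and reducing via the relations at each step:
  (z²⁹) · z²⁵ = z²⁴

Answer: z²⁴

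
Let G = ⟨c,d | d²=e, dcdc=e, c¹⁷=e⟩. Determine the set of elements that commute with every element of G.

An element z ∈ Z(G) iff z commutes with every generator.
For example e is central: e·c = c = c·e; e·d = d = d·e.
Whereas c ∉ Z(G) since c·d = cd ≠ c¹⁶d = d·c.
Checking each of the 34 elements this way gives Z(G) = {e}, of order 1.

Answer: {e}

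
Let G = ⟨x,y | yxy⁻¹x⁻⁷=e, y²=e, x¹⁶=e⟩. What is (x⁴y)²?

Compute successive powers of (x⁴y), reducing at each step:
  (x⁴y)²: (x⁴y) · x⁴ = y;   y · y = e

Answer: e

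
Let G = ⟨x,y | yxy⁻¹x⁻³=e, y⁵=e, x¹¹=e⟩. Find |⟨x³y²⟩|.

|⟨x³y²⟩| equals the order of x³y². Compute successive powers until reaching e:
  (x³y²)¹ = x³y², (x³y²)² = x⁸y⁴, (x³y²)³ = x⁹y, (x³y²)⁴ = x⁷y³, (x³y²)⁵ = e.
The smallest positive k with (x³y²)ᵏ = e is 5, so |⟨x³y²⟩| = 5.

Answer: 5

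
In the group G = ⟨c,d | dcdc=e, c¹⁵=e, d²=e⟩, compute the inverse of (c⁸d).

The order of (c⁸d) is 2 (smallest k with (c⁸d)ᵏ = e), so (c⁸d)⁻¹ = (c⁸d)¹ = c⁸d.
Check: (c⁸d) · (c⁸d) → (c⁸d) · c⁸ = d;   d · d = e, giving e as required.

Answer: c⁸d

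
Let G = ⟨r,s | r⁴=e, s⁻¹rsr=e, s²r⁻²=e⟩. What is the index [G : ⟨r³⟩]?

First find ord(r³) by computing successive powers:
  (r³)¹ = r³, (r³)² = r², (r³)³ = r, (r³)⁴ = e.
So |⟨r³⟩| = ord(r³) = 4. With |G| = 8, by Lagrange [G : ⟨r³⟩] = 8/4 = 2.

Answer: 2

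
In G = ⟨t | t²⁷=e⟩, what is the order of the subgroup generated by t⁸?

|⟨t⁸⟩| equals the order of t⁸. Compute successive powers until reaching e:
  (t⁸)¹ = t⁸, (t⁸)² = t¹⁶, (t⁸)³ = t²⁴, (t⁸)⁴ = t⁵, (t⁸)⁵ = t¹³, (t⁸)⁶ = t²¹, (t⁸)⁷ = t², (t⁸)⁸ = t¹⁰, (t⁸)⁹ = t¹⁸, (t⁸)¹⁰ = t²⁶, (t⁸)¹¹ = t⁷, (t⁸)¹² = t¹⁵, (t⁸)¹³ = t²³, (t⁸)¹⁴ = t⁴, (t⁸)¹⁵ = t¹², (t⁸)¹⁶ = t²⁰, (t⁸)¹⁷ = t, (t⁸)¹⁸ = t⁹, (t⁸)¹⁹ = t¹⁷, (t⁸)²⁰ = t²⁵, (t⁸)²¹ = t⁶, (t⁸)²² = t¹⁴, (t⁸)²³ = t²², (t⁸)²⁴ = t³, (t⁸)²⁵ = t¹¹, (t⁸)²⁶ = t¹⁹, (t⁸)²⁷ = e.
The smallest positive k with (t⁸)ᵏ = e is 27, so |⟨t⁸⟩| = 27.

Answer: 27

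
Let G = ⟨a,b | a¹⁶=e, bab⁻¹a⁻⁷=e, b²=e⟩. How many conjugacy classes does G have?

The conjugacy classes (representative and size) are:
  [e] (size 1), [a] (size 2), [a¹⁴] (size 2), [a³] (size 2), [a⁴] (size 2), [a¹⁰] (size 2), [a⁸] (size 1), [a⁹] (size 2), [a¹¹] (size 2), [a¹⁰b] (size 8), [ab] (size 8).
Class equation: 1 + 2 + 2 + 2 + 2 + 2 + 1 + 2 + 2 + 8 + 8 = 32 = |G|. So G has 11 conjugacy classes.

Answer: 11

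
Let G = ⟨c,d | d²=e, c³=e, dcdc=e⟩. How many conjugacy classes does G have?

The conjugacy classes (representative and size) are:
  [e] (size 1), [c] (size 2), [cd] (size 3).
Class equation: 1 + 2 + 3 = 6 = |G|. So G has 3 conjugacy classes.

Answer: 3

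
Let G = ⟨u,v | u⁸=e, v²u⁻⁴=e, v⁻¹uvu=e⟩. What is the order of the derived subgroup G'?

G' = [G, G] is generated by all commutators. The generator-pair commutators are: [u, v] = u².
The subgroup they normally generate is {e, u², u⁴, u⁶}, of order 4.
Check: |G/G'| = 16/4 = 4 is the order of the abelianisation.

Answer: 4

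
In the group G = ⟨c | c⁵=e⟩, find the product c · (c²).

Compute c · (c²) by multiplying left to right and reducing via the relations at each step:
  c · c² = c³

Answer: c³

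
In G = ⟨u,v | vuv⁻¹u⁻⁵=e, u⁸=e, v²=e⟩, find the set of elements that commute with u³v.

⟨u³v⟩ ⊆ C_G(u³v) since powers of u³v commute with u³v; so |C_G(u³v)| ≥ |⟨u³v⟩| = 8.
By orbit–stabilizer, |C_G(u³v)| = |G| / |conj. class of u³v| = 16 / 2 = 8.
The 8 elements commuting with u³v are {e, u², u⁴, u⁶, u⁵v, uv, u⁷v, u³v}.

Answer: {e, u², u⁴, u⁶, u⁵v, uv, u⁷v, u³v}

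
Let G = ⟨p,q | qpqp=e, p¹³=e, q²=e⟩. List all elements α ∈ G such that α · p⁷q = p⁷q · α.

⟨p⁷q⟩ ⊆ C_G(p⁷q) since powers of p⁷q commute with p⁷q; so |C_G(p⁷q)| ≥ |⟨p⁷q⟩| = 2.
By orbit–stabilizer, |C_G(p⁷q)| = |G| / |conj. class of p⁷q| = 26 / 13 = 2.
The 2 elements commuting with p⁷q are {e, p⁷q}.

Answer: {e, p⁷q}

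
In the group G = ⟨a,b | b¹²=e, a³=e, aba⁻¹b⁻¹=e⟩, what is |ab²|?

Compute successive powers until reaching e:
  (ab²)¹ = ab², (ab²)² = a²b⁴, (ab²)³ = b⁶, (ab²)⁴ = ab⁸, (ab²)⁵ = a²b¹⁰, (ab²)⁶ = e.
The smallest positive k with (ab²)ᵏ = e is 6.

Answer: 6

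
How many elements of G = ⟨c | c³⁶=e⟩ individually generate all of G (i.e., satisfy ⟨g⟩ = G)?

G is cyclic of order 36. An element generates G iff its order is 36, and a cyclic group of order 36 has exactly φ(36) = 12 such elements.

Answer: 12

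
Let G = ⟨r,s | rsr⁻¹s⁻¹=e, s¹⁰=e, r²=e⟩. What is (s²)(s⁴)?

Compute (s²) · (s⁴) by multiplying left to right and reducing via the relations at each step:
  (s²) · s⁴ = s⁶

Answer: s⁶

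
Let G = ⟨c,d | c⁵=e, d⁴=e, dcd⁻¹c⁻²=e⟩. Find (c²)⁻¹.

The order of (c²) is 5 (smallest k with (c²)ᵏ = e), so (c²)⁻¹ = (c²)⁴ = c³.
Check: (c²) · (c³) → (c²) · c³ = e, giving e as required.

Answer: c³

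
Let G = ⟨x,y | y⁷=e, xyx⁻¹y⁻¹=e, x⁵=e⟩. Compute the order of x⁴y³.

Compute successive powers until reaching e:
  (x⁴y³)¹ = x⁴y³, (x⁴y³)² = x³y⁶, (x⁴y³)³ = x²y², (x⁴y³)⁴ = xy⁵, (x⁴y³)⁵ = y, (x⁴y³)⁶ = x⁴y⁴, (x⁴y³)⁷ = x³, (x⁴y³)⁸ = x²y³, (x⁴y³)⁹ = xy⁶, (x⁴y³)¹⁰ = y², (x⁴y³)¹¹ = x⁴y⁵, (x⁴y³)¹² = x³y, (x⁴y³)¹³ = x²y⁴, (x⁴y³)¹⁴ = x, (x⁴y³)¹⁵ = y³, (x⁴y³)¹⁶ = x⁴y⁶, (x⁴y³)¹⁷ = x³y², (x⁴y³)¹⁸ = x²y⁵, (x⁴y³)¹⁹ = xy, (x⁴y³)²⁰ = y⁴, (x⁴y³)²¹ = x⁴, (x⁴y³)²² = x³y³, (x⁴y³)²³ = x²y⁶, (x⁴y³)²⁴ = xy², (x⁴y³)²⁵ = y⁵, (x⁴y³)²⁶ = x⁴y, (x⁴y³)²⁷ = x³y⁴, (x⁴y³)²⁸ = x², (x⁴y³)²⁹ = xy³, (x⁴y³)³⁰ = y⁶, (x⁴y³)³¹ = x⁴y², (x⁴y³)³² = x³y⁵, (x⁴y³)³³ = x²y, (x⁴y³)³⁴ = xy⁴, (x⁴y³)³⁵ = e.
The smallest positive k with (x⁴y³)ᵏ = e is 35.

Answer: 35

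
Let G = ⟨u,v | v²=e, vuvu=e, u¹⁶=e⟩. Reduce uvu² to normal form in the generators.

Multiply left to right, reducing at each step:
  u · v = uv
  (uv) · u² = u¹⁵v

Answer: u¹⁵v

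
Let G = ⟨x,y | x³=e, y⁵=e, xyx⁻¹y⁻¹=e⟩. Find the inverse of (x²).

The order of (x²) is 3 (smallest k with (x²)ᵏ = e), so (x²)⁻¹ = (x²)² = x.
Check: (x²) · x → (x²) · x = e, giving e as required.

Answer: x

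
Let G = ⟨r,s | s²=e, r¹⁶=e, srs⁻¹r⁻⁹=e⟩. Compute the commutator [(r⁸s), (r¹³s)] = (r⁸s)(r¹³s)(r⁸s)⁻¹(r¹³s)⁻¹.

[(r⁸s), (r¹³s)] = (r⁸s)·(r¹³s)·(r⁸s)⁻¹·(r¹³s)⁻¹.
  (r⁸s) · (r¹³s) = r¹³
  (r¹³) · (r⁸s) = r⁵s
  (r⁵s) · (r¹¹s) = r⁸

Answer: r⁸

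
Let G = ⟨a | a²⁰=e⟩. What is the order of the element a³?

Compute successive powers until reaching e:
  (a³)¹ = a³, (a³)² = a⁶, (a³)³ = a⁹, (a³)⁴ = a¹², (a³)⁵ = a¹⁵, (a³)⁶ = a¹⁸, (a³)⁷ = a, (a³)⁸ = a⁴, (a³)⁹ = a⁷, (a³)¹⁰ = a¹⁰, (a³)¹¹ = a¹³, (a³)¹² = a¹⁶, (a³)¹³ = a¹⁹, (a³)¹⁴ = a², (a³)¹⁵ = a⁵, (a³)¹⁶ = a⁸, (a³)¹⁷ = a¹¹, (a³)¹⁸ = a¹⁴, (a³)¹⁹ = a¹⁷, (a³)²⁰ = e.
The smallest positive k with (a³)ᵏ = e is 20.

Answer: 20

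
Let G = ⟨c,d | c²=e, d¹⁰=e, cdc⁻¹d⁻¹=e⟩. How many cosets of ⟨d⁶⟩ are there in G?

First find ord(d⁶) by computing successive powers:
  (d⁶)¹ = d⁶, (d⁶)² = d², (d⁶)³ = d⁸, (d⁶)⁴ = d⁴, (d⁶)⁵ = e.
So |⟨d⁶⟩| = ord(d⁶) = 5. With |G| = 20, by Lagrange [G : ⟨d⁶⟩] = 20/5 = 4.

Answer: 4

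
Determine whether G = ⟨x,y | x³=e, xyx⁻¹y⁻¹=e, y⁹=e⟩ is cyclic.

|G| = 27, but the maximum element order in G is 9 < 27. No single element generates all of G, so G is not cyclic.

Answer: No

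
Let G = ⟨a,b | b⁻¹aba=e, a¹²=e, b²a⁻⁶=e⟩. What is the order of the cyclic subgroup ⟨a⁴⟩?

|⟨a⁴⟩| equals the order of a⁴. Compute successive powers until reaching e:
  (a⁴)¹ = a⁴, (a⁴)² = a⁸, (a⁴)³ = e.
The smallest positive k with (a⁴)ᵏ = e is 3, so |⟨a⁴⟩| = 3.

Answer: 3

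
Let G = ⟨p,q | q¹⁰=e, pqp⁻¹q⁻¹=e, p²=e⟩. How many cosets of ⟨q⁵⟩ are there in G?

First find ord(q⁵) by computing successive powers:
  (q⁵)¹ = q⁵, (q⁵)² = e.
So |⟨q⁵⟩| = ord(q⁵) = 2. With |G| = 20, by Lagrange [G : ⟨q⁵⟩] = 20/2 = 10.

Answer: 10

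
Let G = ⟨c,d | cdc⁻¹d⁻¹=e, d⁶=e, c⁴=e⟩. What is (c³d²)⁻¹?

The order of (c³d²) is 12 (smallest k with (c³d²)ᵏ = e), so (c³d²)⁻¹ = (c³d²)¹¹ = cd⁴.
Check: (c³d²) · (cd⁴) → (c³d²) · c = d²;   (d²) · d⁴ = e, giving e as required.

Answer: cd⁴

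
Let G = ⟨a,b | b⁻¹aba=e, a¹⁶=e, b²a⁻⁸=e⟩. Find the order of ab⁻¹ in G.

Compute successive powers until reaching e:
  (ab⁻¹)¹ = ab⁻¹, (ab⁻¹)² = a⁸, (ab⁻¹)³ = ab, (ab⁻¹)⁴ = e.
The smallest positive k with (ab⁻¹)ᵏ = e is 4.

Answer: 4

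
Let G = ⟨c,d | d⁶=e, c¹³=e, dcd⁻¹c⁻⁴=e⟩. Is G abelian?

c·d = cd but d·c = c⁴d, so c·d ≠ d·c and G is not abelian.

Answer: No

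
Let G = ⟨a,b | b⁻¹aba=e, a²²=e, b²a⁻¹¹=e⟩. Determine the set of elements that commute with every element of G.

An element z ∈ Z(G) iff z commutes with every generator.
For example a¹¹ is central: (a¹¹)·a = a¹² = a·(a¹¹); (a¹¹)·b = b⁻¹ = b·(a¹¹).
Whereas a ∉ Z(G) since a·b = ab ≠ a¹⁰b⁻¹ = b·a.
Checking each of the 44 elements this way gives Z(G) = {e, a¹¹}, of order 2.

Answer: {e, a¹¹}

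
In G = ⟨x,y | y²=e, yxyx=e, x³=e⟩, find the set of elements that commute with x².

⟨x²⟩ ⊆ C_G(x²) since powers of x² commute with x²; so |C_G(x²)| ≥ |⟨x²⟩| = 3.
By orbit–stabilizer, |C_G(x²)| = |G| / |conj. class of x²| = 6 / 2 = 3.
The 3 elements commuting with x² are {e, x, x²}.

Answer: {e, x, x²}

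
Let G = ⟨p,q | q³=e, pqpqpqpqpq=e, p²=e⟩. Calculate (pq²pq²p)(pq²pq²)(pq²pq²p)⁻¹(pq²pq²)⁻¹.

[(pq²pq²p), (pq²pq²)] = (pq²pq²p)·(pq²pq²)·(pq²pq²p)⁻¹·(pq²pq²)⁻¹.
  (pq²pq²p) · (pq²pq²) = pq²pqpq²
  (pq²pqpq²) · (pqpqp) = pqpq²pqpq²
  (pqpq²pqpq²) · (qpqp) = pq²pqpq

Answer: pq²pqpq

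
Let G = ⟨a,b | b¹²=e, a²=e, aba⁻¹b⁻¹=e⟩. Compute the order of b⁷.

Compute successive powers until reaching e:
  (b⁷)¹ = b⁷, (b⁷)² = b², (b⁷)³ = b⁹, (b⁷)⁴ = b⁴, (b⁷)⁵ = b¹¹, (b⁷)⁶ = b⁶, (b⁷)⁷ = b, (b⁷)⁸ = b⁸, (b⁷)⁹ = b³, (b⁷)¹⁰ = b¹⁰, (b⁷)¹¹ = b⁵, (b⁷)¹² = e.
The smallest positive k with (b⁷)ᵏ = e is 12.

Answer: 12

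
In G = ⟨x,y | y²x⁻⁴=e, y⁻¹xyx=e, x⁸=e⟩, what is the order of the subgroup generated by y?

|⟨y⟩| equals the order of y. Compute successive powers until reaching e:
  y¹ = y, y² = x⁴, y³ = y⁻¹, y⁴ = e.
The smallest positive k with yᵏ = e is 4, so |⟨y⟩| = 4.

Answer: 4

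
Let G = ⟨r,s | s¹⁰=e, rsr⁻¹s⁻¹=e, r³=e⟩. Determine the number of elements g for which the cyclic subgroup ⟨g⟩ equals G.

G is cyclic of order 30. An element generates G iff its order is 30, and a cyclic group of order 30 has exactly φ(30) = 8 such elements.

Answer: 8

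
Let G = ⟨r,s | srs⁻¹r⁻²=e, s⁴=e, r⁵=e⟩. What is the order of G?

Enumerate words in the generators, reducing via the relations: the distinct elements are
  {e, r, s, rs, r², r³, r⁴, s², s³, rs², rs³, r²s, r³s, r⁴s, r²s², r²s³, r³s², r³s³, r⁴s², r⁴s³}.
No further products give new elements, so |G| = 20.

Answer: 20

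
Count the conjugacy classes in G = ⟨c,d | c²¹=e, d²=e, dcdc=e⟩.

The conjugacy classes (representative and size) are:
  [e] (size 1), [c²⁰] (size 2), [c²] (size 2), [c³] (size 2), [c¹⁷] (size 2), [c⁵] (size 2), [c⁶] (size 2), [c⁷] (size 2), [c⁸] (size 2), [c⁹] (size 2), [c¹⁰] (size 2), [d] (size 21).
Class equation: 1 + 2 + 2 + 2 + 2 + 2 + 2 + 2 + 2 + 2 + 2 + 21 = 42 = |G|. So G has 12 conjugacy classes.

Answer: 12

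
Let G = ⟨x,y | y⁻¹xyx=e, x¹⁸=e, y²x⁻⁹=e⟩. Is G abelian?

x·y = xy but y·x = x⁸y⁻¹, so x·y ≠ y·x and G is not abelian.

Answer: No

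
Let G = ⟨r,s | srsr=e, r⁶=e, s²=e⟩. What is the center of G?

An element z ∈ Z(G) iff z commutes with every generator.
For example r³ is central: (r³)·r = r⁴ = r·(r³); (r³)·s = r³s = s·(r³).
Whereas r ∉ Z(G) since r·s = rs ≠ r⁵s = s·r.
Checking each of the 12 elements this way gives Z(G) = {e, r³}, of order 2.

Answer: {e, r³}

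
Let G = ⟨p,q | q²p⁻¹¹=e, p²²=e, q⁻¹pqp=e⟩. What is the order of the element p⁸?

Compute successive powers until reaching e:
  (p⁸)¹ = p⁸, (p⁸)² = p¹⁶, (p⁸)³ = p², (p⁸)⁴ = p¹⁰, (p⁸)⁵ = p¹⁸, (p⁸)⁶ = p⁴, (p⁸)⁷ = p¹², (p⁸)⁸ = p²⁰, (p⁸)⁹ = p⁶, (p⁸)¹⁰ = p¹⁴, (p⁸)¹¹ = e.
The smallest positive k with (p⁸)ᵏ = e is 11.

Answer: 11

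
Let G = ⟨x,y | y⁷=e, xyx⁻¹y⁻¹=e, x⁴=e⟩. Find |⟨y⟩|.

|⟨y⟩| equals the order of y. Compute successive powers until reaching e:
  y¹ = y, y² = y², y³ = y³, y⁴ = y⁴, y⁵ = y⁵, y⁶ = y⁶, y⁷ = e.
The smallest positive k with yᵏ = e is 7, so |⟨y⟩| = 7.

Answer: 7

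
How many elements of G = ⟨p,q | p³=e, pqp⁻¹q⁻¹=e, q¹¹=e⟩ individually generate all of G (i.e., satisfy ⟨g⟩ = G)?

G is cyclic of order 33. An element generates G iff its order is 33, and a cyclic group of order 33 has exactly φ(33) = 20 such elements.

Answer: 20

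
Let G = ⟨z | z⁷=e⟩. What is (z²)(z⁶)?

Compute (z²) · (z⁶) by multiplying left to right and reducing via the relations at each step:
  (z²) · z⁶ = z

Answer: z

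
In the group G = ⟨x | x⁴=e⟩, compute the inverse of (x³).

The order of (x³) is 4 (smallest k with (x³)ᵏ = e), so (x³)⁻¹ = (x³)³ = x.
Check: (x³) · x → (x³) · x = e, giving e as required.

Answer: x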